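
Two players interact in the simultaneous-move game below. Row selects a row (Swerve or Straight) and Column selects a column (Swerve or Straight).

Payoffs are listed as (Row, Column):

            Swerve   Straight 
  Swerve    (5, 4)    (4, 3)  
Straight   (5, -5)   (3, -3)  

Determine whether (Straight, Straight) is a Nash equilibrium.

No

At (Straight, Straight), Row earns 3; switching to Swerve would give 4, so Row would deviate.
Column earns -3; switching to Swerve would give -5, so Column has no profitable deviation.
Since at least one player can profitably deviate, this is not a Nash equilibrium.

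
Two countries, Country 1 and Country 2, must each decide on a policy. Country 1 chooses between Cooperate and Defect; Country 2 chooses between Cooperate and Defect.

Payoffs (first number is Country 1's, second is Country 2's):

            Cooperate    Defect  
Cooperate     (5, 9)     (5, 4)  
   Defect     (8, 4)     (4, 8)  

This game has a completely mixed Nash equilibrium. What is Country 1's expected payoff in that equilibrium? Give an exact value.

First find q, the probability Country 2 plays Cooperate, from Country 1's indifference between Cooperate and Defect: 5q + 5(1−q) = 8q + 4(1−q), giving q = 1/4.
Since Country 1 is indifferent in equilibrium, Country 1's expected payoff equals the payoff from either row against (1/4, 3/4). Using Cooperate: 5(1/4) + 5(3/4) = 5.

5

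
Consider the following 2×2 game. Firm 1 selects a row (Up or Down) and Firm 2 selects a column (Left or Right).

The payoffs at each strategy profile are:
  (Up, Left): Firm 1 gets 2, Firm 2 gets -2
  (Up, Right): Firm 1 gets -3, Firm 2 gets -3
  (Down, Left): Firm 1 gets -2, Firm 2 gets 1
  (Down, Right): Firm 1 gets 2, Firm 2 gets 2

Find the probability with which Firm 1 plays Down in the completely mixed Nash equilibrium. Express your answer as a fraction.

1/2

Let p be the probability that Firm 1 plays Up. In a completely mixed equilibrium, Firm 2 must be indifferent between Left and Right.
Firm 2's expected payoff from Left is −2p + (1−p); from Right it is −3p + 2(1−p).
Setting these equal: −3p + 1 = −5p + 2, so p = 1/2.
Therefore Firm 1 plays Down with probability 1 − 1/2 = 1/2.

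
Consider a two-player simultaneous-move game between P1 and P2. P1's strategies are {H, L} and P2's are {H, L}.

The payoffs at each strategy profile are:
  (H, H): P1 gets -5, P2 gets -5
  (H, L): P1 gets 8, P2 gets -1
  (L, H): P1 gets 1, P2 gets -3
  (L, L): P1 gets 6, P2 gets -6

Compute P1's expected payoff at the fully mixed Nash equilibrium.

19/4

First find y, the probability P2 plays H, from P1's indifference between H and L: −5y + 8(1−y) = y + 6(1−y), giving y = 1/4.
Since P1 is indifferent in equilibrium, P1's expected payoff equals the payoff from either row against (1/4, 3/4). Using H: −5(1/4) + 8(3/4) = 19/4.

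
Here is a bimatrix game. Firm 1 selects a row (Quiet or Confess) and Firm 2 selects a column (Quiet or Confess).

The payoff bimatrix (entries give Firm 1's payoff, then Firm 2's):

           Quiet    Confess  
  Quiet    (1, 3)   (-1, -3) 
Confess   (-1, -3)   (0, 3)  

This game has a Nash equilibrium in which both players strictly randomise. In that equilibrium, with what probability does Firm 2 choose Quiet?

1/3

Let y be the probability that Firm 2 plays Quiet. In a completely mixed equilibrium, Firm 1 must be indifferent between Quiet and Confess.
Firm 1's expected payoff from Quiet is y − (1−y); from Confess it is −y.
Setting these equal: 2y − 1 = −y, so y = 1/3.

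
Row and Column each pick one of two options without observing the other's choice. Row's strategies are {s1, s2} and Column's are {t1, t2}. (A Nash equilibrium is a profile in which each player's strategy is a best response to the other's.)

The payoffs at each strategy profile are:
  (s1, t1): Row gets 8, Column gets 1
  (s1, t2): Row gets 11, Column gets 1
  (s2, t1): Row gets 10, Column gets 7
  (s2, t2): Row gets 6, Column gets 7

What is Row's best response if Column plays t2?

Against t2, Row earns 11 from s1 and 6 from s2.
So s1 is the best response.

s1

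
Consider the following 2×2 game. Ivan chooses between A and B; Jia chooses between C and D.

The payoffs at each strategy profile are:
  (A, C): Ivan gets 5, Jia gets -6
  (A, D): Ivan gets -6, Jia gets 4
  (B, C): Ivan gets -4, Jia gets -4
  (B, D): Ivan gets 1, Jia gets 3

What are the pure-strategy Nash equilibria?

(B, D)

(A, C): Jia prefers D (4 > -6) — not an equilibrium.
(A, D): Ivan prefers B (1 > -6) — not an equilibrium.
(B, C): Ivan prefers A (5 > -4); Jia prefers D (3 > -4) — not an equilibrium.
(B, D): Ivan gets 1 ≥ -6 from A, and Jia gets 3 ≥ -4 from C — Nash equilibrium.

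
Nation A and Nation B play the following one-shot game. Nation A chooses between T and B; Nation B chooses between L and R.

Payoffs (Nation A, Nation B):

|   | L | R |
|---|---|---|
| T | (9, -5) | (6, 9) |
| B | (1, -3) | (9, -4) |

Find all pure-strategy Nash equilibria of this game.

(T, L): Nation B prefers R (9 > -5) — not an equilibrium.
(T, R): Nation A prefers B (9 > 6) — not an equilibrium.
(B, L): Nation A prefers T (9 > 1) — not an equilibrium.
(B, R): Nation B prefers L (-3 > -4) — not an equilibrium.

none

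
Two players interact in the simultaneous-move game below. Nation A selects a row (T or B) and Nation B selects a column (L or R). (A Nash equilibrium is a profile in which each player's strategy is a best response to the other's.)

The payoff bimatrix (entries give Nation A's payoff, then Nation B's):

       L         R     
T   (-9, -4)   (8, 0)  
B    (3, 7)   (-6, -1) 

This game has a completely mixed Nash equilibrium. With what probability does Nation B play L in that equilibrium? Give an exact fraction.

7/13

Let q be the probability that Nation B plays L. In a completely mixed equilibrium, Nation A must be indifferent between T and B.
Nation A's expected payoff from T is −9q + 8(1−q); from B it is 3q − 6(1−q).
Setting these equal: −17q + 8 = 9q − 6, so q = 7/13.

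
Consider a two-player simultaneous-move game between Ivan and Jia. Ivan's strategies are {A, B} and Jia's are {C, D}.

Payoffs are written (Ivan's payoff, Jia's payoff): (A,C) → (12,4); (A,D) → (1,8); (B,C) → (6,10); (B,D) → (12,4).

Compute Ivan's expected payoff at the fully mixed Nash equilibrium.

First find q, the probability Jia plays C, from Ivan's indifference between A and B: 12q + (1−q) = 6q + 12(1−q), giving q = 11/17.
Since Ivan is indifferent in equilibrium, Ivan's expected payoff equals the payoff from either row against (11/17, 6/17). Using A: 12(11/17) + (6/17) = 138/17.

138/17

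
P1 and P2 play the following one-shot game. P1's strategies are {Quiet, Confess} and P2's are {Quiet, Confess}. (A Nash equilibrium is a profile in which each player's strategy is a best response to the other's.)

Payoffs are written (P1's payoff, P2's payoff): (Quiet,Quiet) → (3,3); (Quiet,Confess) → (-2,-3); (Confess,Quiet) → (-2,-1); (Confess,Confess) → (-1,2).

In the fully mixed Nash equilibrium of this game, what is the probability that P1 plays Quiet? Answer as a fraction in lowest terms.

1/3

Let r be the probability that P1 plays Quiet. In a completely mixed equilibrium, P2 must be indifferent between Quiet and Confess.
P2's expected payoff from Quiet is 3r − (1−r); from Confess it is −3r + 2(1−r).
Setting these equal: 4r − 1 = −5r + 2, so r = 1/3.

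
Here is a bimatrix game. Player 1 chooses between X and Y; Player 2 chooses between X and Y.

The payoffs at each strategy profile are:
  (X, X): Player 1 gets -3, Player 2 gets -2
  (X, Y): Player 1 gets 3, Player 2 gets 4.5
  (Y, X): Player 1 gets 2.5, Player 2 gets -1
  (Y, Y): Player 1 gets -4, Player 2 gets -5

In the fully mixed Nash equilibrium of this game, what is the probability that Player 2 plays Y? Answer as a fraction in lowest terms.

Let y be the probability that Player 2 plays X. In a completely mixed equilibrium, Player 1 must be indifferent between X and Y.
Player 1's expected payoff from X is −3y + 3(1−y); from Y it is 2.5y − 4(1−y).
Setting these equal: −6y + 3 = 6.5y − 4, so y = 14/25.
Therefore Player 2 plays Y with probability 1 − 14/25 = 11/25.

11/25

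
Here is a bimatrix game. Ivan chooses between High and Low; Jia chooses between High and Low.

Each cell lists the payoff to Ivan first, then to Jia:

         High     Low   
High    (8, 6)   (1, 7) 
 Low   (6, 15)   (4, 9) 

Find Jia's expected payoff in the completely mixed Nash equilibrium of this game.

51/7

First find p, the probability Ivan plays High, from Jia's indifference between High and Low: 6p + 15(1−p) = 7p + 9(1−p), giving p = 6/7.
Since Jia is indifferent in equilibrium, Jia's expected payoff equals the payoff from either column against (6/7, 1/7). Using High: 6(6/7) + 15(1/7) = 51/7.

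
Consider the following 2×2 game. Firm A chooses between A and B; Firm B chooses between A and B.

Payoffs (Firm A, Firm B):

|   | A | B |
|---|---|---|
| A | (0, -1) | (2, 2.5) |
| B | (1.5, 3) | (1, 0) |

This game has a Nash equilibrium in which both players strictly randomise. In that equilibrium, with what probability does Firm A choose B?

Let r be the probability that Firm A plays A. In a completely mixed equilibrium, Firm B must be indifferent between A and B.
Firm B's expected payoff from A is −r + 3(1−r); from B it is 2.5r.
Setting these equal: −4r + 3 = 2.5r, so r = 6/13.
Therefore Firm A plays B with probability 1 − 6/13 = 7/13.

7/13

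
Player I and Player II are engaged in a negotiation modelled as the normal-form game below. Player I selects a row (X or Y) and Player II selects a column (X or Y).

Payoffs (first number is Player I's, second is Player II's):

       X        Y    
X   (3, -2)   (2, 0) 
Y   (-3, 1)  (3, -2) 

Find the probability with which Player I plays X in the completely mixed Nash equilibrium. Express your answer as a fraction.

Let x be the probability that Player I plays X. In a completely mixed equilibrium, Player II must be indifferent between X and Y.
Player II's expected payoff from X is −2x + (1−x); from Y it is −2(1−x).
Setting these equal: −3x + 1 = 2x − 2, so x = 3/5.

3/5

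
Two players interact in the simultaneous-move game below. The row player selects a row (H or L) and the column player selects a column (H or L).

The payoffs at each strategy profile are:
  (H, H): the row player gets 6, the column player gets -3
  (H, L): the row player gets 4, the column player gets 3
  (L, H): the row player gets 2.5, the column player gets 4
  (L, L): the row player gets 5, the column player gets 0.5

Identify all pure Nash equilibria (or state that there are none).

none

(H, H): the column player prefers L (3 > -3) — not an equilibrium.
(H, L): the row player prefers L (5 > 4) — not an equilibrium.
(L, H): the row player prefers H (6 > 2.5) — not an equilibrium.
(L, L): the column player prefers H (4 > 0.5) — not an equilibrium.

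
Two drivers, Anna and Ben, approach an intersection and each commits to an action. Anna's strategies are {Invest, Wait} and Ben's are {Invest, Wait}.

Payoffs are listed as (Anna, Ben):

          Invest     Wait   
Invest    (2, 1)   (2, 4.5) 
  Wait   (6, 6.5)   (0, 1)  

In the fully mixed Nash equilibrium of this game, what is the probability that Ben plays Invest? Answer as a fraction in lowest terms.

1/3

Let c be the probability that Ben plays Invest. In a completely mixed equilibrium, Anna must be indifferent between Invest and Wait.
Anna's expected payoff from Invest is 2c + 2(1−c); from Wait it is 6c.
Setting these equal: 2 = 6c, so c = 1/3.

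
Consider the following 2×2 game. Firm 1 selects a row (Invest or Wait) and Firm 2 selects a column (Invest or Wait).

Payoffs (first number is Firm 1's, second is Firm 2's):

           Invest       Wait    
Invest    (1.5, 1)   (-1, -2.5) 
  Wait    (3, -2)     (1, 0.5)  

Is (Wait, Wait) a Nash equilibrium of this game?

Yes

At (Wait, Wait), Firm 1 earns 1; switching to Invest would give -1, so Firm 1 has no profitable deviation.
Firm 2 earns 0.5; switching to Invest would give -2, so Firm 2 has no profitable deviation.
Neither player can gain by a unilateral deviation, so this profile is a Nash equilibrium.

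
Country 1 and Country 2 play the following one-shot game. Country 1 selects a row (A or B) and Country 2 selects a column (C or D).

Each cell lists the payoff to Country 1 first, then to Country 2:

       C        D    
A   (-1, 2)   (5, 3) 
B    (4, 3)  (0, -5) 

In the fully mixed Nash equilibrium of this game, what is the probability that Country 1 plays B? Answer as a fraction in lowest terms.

1/9

Let x be the probability that Country 1 plays A. In a completely mixed equilibrium, Country 2 must be indifferent between C and D.
Country 2's expected payoff from C is 2x + 3(1−x); from D it is 3x − 5(1−x).
Setting these equal: −x + 3 = 8x − 5, so x = 8/9.
Therefore Country 1 plays B with probability 1 − 8/9 = 1/9.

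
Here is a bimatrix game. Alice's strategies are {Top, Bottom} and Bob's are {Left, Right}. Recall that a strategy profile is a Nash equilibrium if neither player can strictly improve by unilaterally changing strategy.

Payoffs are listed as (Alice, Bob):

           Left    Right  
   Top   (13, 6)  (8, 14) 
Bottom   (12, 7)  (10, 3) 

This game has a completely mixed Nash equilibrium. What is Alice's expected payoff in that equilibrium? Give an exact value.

34/3

First find y, the probability Bob plays Left, from Alice's indifference between Top and Bottom: 13y + 8(1−y) = 12y + 10(1−y), giving y = 2/3.
Since Alice is indifferent in equilibrium, Alice's expected payoff equals the payoff from either row against (2/3, 1/3). Using Top: 13(2/3) + 8(1/3) = 34/3.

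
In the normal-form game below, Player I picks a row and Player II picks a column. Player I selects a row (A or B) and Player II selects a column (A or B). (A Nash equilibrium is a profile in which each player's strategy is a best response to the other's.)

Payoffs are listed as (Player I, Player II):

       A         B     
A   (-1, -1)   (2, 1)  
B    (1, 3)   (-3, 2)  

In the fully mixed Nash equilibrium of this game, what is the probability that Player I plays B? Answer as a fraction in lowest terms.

Let p be the probability that Player I plays A. In a completely mixed equilibrium, Player II must be indifferent between A and B.
Player II's expected payoff from A is −p + 3(1−p); from B it is p + 2(1−p).
Setting these equal: −4p + 3 = −p + 2, so p = 1/3.
Therefore Player I plays B with probability 1 − 1/3 = 2/3.

2/3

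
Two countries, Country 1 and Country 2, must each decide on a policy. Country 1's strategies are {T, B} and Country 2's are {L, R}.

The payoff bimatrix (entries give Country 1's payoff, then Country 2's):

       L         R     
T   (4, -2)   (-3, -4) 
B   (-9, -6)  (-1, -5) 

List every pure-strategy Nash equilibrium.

(T, L): Country 1 gets 4 ≥ -9 from B, and Country 2 gets -2 ≥ -4 from R — Nash equilibrium.
(T, R): Country 1 prefers B (-1 > -3); Country 2 prefers L (-2 > -4) — not an equilibrium.
(B, L): Country 1 prefers T (4 > -9); Country 2 prefers R (-5 > -6) — not an equilibrium.
(B, R): Country 1 gets -1 ≥ -3 from T, and Country 2 gets -5 ≥ -6 from L — Nash equilibrium.

(T, L) and (B, R)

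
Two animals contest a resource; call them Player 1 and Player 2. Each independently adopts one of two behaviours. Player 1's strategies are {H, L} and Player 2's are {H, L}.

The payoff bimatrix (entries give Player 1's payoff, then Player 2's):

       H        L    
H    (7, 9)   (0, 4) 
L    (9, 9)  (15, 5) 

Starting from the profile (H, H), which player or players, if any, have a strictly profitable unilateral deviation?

Player 1 at (H, H) earns 7; deviating to L yields 9 — a strict improvement.
Player 2 earns 9; deviating to L yields 4 — not better.
Only Player 1 has a strictly profitable deviation.

Player 1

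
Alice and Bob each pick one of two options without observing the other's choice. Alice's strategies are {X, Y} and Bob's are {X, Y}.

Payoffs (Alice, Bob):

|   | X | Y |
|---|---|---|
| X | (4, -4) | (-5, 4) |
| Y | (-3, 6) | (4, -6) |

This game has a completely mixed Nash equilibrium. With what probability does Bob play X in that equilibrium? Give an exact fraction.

Let q be the probability that Bob plays X. In a completely mixed equilibrium, Alice must be indifferent between X and Y.
Alice's expected payoff from X is 4q − 5(1−q); from Y it is −3q + 4(1−q).
Setting these equal: 9q − 5 = −7q + 4, so q = 9/16.

9/16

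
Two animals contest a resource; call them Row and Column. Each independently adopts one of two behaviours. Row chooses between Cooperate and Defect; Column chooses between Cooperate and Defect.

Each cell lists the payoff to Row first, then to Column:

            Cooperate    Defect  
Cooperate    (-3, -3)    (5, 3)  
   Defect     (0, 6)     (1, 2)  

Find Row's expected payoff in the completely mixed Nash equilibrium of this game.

3/7

First find q, the probability Column plays Cooperate, from Row's indifference between Cooperate and Defect: −3q + 5(1−q) = (1−q), giving q = 4/7.
Since Row is indifferent in equilibrium, Row's expected payoff equals the payoff from either row against (4/7, 3/7). Using Cooperate: −3(4/7) + 5(3/7) = 3/7.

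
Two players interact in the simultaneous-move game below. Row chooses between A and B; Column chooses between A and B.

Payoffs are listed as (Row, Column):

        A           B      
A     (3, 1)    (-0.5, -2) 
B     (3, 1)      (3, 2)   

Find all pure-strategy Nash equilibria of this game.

(A, A): Row gets 3 ≥ 3 from B, and Column gets 1 ≥ -2 from B — Nash equilibrium.
(A, B): Row prefers B (3 > -0.5); Column prefers A (1 > -2) — not an equilibrium.
(B, A): Column prefers B (2 > 1) — not an equilibrium.
(B, B): Row gets 3 ≥ -0.5 from A, and Column gets 2 ≥ 1 from A — Nash equilibrium.

(A, A) and (B, B)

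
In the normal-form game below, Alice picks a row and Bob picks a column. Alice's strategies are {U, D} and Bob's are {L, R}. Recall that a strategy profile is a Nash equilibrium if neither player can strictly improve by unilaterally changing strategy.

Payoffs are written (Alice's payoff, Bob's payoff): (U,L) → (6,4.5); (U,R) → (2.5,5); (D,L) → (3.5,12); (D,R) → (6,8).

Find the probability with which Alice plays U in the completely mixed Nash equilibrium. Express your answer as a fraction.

Let r be the probability that Alice plays U. In a completely mixed equilibrium, Bob must be indifferent between L and R.
Bob's expected payoff from L is 4.5r + 12(1−r); from R it is 5r + 8(1−r).
Setting these equal: −7.5r + 12 = −3r + 8, so r = 8/9.

8/9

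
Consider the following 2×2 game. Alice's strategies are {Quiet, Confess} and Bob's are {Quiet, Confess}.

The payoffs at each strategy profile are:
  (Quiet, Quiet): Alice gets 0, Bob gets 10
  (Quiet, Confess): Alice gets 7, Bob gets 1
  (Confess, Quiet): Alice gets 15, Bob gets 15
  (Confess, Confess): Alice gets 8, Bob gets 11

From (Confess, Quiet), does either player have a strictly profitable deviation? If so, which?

Alice at (Confess, Quiet) earns 15; deviating to Quiet yields 0 — not better.
Bob earns 15; deviating to Confess yields 11 — not better.
Neither player can strictly improve; the profile is a Nash equilibrium.

Neither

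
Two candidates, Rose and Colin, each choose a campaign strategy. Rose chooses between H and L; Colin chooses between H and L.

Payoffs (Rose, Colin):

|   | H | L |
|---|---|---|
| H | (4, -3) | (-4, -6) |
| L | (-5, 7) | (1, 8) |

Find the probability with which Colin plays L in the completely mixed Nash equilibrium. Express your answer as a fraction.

9/14

Let y be the probability that Colin plays H. In a completely mixed equilibrium, Rose must be indifferent between H and L.
Rose's expected payoff from H is 4y − 4(1−y); from L it is −5y + (1−y).
Setting these equal: 8y − 4 = −6y + 1, so y = 5/14.
Therefore Colin plays L with probability 1 − 5/14 = 9/14.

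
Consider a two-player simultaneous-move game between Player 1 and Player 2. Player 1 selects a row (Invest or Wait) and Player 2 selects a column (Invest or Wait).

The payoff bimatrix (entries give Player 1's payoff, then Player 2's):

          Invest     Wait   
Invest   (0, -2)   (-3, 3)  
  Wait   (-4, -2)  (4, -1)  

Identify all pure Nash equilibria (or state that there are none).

(Invest, Invest): Player 2 prefers Wait (3 > -2) — not an equilibrium.
(Invest, Wait): Player 1 prefers Wait (4 > -3) — not an equilibrium.
(Wait, Invest): Player 1 prefers Invest (0 > -4); Player 2 prefers Wait (-1 > -2) — not an equilibrium.
(Wait, Wait): Player 1 gets 4 ≥ -3 from Invest, and Player 2 gets -1 ≥ -2 from Invest — Nash equilibrium.

(Wait, Wait)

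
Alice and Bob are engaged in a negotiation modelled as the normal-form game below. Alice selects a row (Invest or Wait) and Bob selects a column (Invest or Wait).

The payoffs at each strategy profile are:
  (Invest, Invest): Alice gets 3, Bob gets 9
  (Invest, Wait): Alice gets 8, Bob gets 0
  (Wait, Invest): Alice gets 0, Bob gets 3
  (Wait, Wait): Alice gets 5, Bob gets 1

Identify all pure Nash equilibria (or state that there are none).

(Invest, Invest): Alice gets 3 ≥ 0 from Wait, and Bob gets 9 ≥ 0 from Wait — Nash equilibrium.
(Invest, Wait): Bob prefers Invest (9 > 0) — not an equilibrium.
(Wait, Invest): Alice prefers Invest (3 > 0) — not an equilibrium.
(Wait, Wait): Alice prefers Invest (8 > 5); Bob prefers Invest (3 > 1) — not an equilibrium.

(Invest, Invest)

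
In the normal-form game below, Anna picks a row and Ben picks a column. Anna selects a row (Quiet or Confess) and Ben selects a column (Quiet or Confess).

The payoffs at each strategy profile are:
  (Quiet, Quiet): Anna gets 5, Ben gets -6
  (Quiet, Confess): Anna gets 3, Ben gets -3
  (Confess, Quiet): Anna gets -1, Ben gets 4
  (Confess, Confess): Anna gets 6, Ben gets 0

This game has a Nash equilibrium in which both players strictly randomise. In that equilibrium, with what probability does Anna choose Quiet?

4/7

Let p be the probability that Anna plays Quiet. In a completely mixed equilibrium, Ben must be indifferent between Quiet and Confess.
Ben's expected payoff from Quiet is −6p + 4(1−p); from Confess it is −3p.
Setting these equal: −10p + 4 = −3p, so p = 4/7.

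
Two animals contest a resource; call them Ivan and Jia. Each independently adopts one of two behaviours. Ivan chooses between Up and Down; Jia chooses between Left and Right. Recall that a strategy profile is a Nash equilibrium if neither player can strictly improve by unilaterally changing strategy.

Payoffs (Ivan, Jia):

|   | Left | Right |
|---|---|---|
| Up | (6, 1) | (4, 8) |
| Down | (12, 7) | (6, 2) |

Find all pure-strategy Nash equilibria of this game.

(Up, Left): Ivan prefers Down (12 > 6); Jia prefers Right (8 > 1) — not an equilibrium.
(Up, Right): Ivan prefers Down (6 > 4) — not an equilibrium.
(Down, Left): Ivan gets 12 ≥ 6 from Up, and Jia gets 7 ≥ 2 from Right — Nash equilibrium.
(Down, Right): Jia prefers Left (7 > 2) — not an equilibrium.

(Down, Left)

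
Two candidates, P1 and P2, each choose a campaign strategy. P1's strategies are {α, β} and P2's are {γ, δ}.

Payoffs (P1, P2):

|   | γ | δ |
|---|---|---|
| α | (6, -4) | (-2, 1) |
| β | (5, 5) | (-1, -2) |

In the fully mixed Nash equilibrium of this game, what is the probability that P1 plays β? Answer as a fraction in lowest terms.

5/12

Let r be the probability that P1 plays α. In a completely mixed equilibrium, P2 must be indifferent between γ and δ.
P2's expected payoff from γ is −4r + 5(1−r); from δ it is r − 2(1−r).
Setting these equal: −9r + 5 = 3r − 2, so r = 7/12.
Therefore P1 plays β with probability 1 − 7/12 = 5/12.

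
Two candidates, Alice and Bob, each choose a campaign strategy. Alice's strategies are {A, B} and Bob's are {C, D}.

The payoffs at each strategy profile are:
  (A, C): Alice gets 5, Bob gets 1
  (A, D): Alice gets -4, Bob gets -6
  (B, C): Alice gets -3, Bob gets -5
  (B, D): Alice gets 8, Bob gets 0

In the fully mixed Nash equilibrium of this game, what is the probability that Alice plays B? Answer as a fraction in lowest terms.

7/12

Let x be the probability that Alice plays A. In a completely mixed equilibrium, Bob must be indifferent between C and D.
Bob's expected payoff from C is x − 5(1−x); from D it is −6x.
Setting these equal: 6x − 5 = −6x, so x = 5/12.
Therefore Alice plays B with probability 1 − 5/12 = 7/12.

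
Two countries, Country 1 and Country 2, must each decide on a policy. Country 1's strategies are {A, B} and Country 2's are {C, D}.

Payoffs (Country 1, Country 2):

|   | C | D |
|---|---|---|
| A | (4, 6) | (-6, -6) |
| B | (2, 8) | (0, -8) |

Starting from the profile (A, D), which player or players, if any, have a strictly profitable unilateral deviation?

Both

Country 1 at (A, D) earns -6; deviating to B yields 0 — a strict improvement.
Country 2 earns -6; deviating to C yields 6 — a strict improvement.
Both Country 1 and Country 2 have strictly profitable deviations.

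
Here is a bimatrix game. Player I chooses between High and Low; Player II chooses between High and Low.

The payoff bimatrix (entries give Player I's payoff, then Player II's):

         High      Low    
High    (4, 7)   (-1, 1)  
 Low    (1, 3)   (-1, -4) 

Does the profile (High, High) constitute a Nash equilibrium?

Yes

At (High, High), Player I earns 4; switching to Low would give 1, so Player I has no profitable deviation.
Player II earns 7; switching to Low would give 1, so Player II has no profitable deviation.
Neither player can gain by a unilateral deviation, so this profile is a Nash equilibrium.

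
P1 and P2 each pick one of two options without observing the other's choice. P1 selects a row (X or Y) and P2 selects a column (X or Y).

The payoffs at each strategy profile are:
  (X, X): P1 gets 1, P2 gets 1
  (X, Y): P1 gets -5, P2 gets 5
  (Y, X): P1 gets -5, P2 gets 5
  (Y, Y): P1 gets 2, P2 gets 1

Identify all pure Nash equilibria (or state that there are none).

none

(X, X): P2 prefers Y (5 > 1) — not an equilibrium.
(X, Y): P1 prefers Y (2 > -5) — not an equilibrium.
(Y, X): P1 prefers X (1 > -5) — not an equilibrium.
(Y, Y): P2 prefers X (5 > 1) — not an equilibrium.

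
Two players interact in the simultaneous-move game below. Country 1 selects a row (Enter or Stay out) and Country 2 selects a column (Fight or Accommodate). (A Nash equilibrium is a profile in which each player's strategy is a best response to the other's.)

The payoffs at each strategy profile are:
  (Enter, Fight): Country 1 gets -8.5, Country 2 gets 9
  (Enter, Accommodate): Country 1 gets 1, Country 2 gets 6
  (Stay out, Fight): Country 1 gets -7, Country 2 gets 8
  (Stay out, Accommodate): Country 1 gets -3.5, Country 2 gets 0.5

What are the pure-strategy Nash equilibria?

(Stay out, Fight)

(Enter, Fight): Country 1 prefers Stay out (-7 > -8.5) — not an equilibrium.
(Enter, Accommodate): Country 2 prefers Fight (9 > 6) — not an equilibrium.
(Stay out, Fight): Country 1 gets -7 ≥ -8.5 from Enter, and Country 2 gets 8 ≥ 0.5 from Accommodate — Nash equilibrium.
(Stay out, Accommodate): Country 1 prefers Enter (1 > -3.5); Country 2 prefers Fight (8 > 0.5) — not an equilibrium.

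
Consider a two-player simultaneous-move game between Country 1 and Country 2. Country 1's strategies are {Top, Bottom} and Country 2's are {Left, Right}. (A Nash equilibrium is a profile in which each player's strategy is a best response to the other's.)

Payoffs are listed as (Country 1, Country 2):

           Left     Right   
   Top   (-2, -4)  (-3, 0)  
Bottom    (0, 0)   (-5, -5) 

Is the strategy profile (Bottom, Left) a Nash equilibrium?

At (Bottom, Left), Country 1 earns 0; switching to Top would give -2, so Country 1 has no profitable deviation.
Country 2 earns 0; switching to Right would give -5, so Country 2 has no profitable deviation.
Neither player can gain by a unilateral deviation, so this profile is a Nash equilibrium.

Yes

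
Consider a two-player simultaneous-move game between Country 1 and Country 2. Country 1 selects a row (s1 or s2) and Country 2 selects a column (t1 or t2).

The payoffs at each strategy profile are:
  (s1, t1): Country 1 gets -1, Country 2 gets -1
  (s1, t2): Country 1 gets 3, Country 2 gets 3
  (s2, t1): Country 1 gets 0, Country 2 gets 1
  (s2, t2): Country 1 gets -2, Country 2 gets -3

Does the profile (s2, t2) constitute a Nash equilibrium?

At (s2, t2), Country 1 earns -2; switching to s1 would give 3, so Country 1 would deviate.
Country 2 earns -3; switching to t1 would give 1, so Country 2 would deviate.
Since at least one player can profitably deviate, this is not a Nash equilibrium.

No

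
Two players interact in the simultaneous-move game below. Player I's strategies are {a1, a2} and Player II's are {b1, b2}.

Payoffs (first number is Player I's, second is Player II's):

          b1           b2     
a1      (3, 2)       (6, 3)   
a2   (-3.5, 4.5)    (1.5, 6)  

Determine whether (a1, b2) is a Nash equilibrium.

At (a1, b2), Player I earns 6; switching to a2 would give 1.5, so Player I has no profitable deviation.
Player II earns 3; switching to b1 would give 2, so Player II has no profitable deviation.
Neither player can gain by a unilateral deviation, so this profile is a Nash equilibrium.

Yes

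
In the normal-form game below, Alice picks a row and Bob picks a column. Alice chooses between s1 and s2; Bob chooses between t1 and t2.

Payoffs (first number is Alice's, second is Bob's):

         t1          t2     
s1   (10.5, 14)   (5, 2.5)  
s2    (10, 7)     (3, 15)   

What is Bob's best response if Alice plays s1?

Against s1, Bob earns 14 from t1 and 2.5 from t2.
So t1 is the best response.

t1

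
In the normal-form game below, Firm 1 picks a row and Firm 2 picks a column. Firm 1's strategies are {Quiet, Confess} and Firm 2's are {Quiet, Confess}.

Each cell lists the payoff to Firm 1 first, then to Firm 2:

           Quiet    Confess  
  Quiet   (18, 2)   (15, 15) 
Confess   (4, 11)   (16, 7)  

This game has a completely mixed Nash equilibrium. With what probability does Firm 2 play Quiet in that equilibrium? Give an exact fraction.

1/15

Let q be the probability that Firm 2 plays Quiet. In a completely mixed equilibrium, Firm 1 must be indifferent between Quiet and Confess.
Firm 1's expected payoff from Quiet is 18q + 15(1−q); from Confess it is 4q + 16(1−q).
Setting these equal: 3q + 15 = −12q + 16, so q = 1/15.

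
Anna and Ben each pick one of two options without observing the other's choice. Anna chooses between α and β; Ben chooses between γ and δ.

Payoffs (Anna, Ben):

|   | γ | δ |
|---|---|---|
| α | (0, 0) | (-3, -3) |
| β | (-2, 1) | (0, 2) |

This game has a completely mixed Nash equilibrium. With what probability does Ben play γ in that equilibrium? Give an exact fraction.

3/5

Let y be the probability that Ben plays γ. In a completely mixed equilibrium, Anna must be indifferent between α and β.
Anna's expected payoff from α is −3(1−y); from β it is −2y.
Setting these equal: 3y − 3 = −2y, so y = 3/5.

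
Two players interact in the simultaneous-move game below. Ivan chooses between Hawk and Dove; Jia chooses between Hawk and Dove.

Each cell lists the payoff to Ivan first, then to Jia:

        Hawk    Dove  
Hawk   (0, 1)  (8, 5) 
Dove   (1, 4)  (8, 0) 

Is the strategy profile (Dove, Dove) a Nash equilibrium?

At (Dove, Dove), Ivan earns 8; switching to Hawk would give 8, so Ivan has no profitable deviation.
Jia earns 0; switching to Hawk would give 4, so Jia would deviate.
Since at least one player can profitably deviate, this is not a Nash equilibrium.

No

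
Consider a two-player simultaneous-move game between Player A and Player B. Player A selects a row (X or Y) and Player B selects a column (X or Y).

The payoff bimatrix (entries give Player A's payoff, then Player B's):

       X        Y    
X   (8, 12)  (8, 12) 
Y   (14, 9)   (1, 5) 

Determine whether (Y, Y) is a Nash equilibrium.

At (Y, Y), Player A earns 1; switching to X would give 8, so Player A would deviate.
Player B earns 5; switching to X would give 9, so Player B would deviate.
Since at least one player can profitably deviate, this is not a Nash equilibrium.

No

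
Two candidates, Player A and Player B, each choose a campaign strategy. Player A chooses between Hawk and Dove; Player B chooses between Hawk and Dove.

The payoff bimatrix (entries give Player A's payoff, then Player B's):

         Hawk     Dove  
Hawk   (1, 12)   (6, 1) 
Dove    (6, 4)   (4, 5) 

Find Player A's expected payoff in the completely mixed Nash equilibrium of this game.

First find y, the probability Player B plays Hawk, from Player A's indifference between Hawk and Dove: y + 6(1−y) = 6y + 4(1−y), giving y = 2/7.
Since Player A is indifferent in equilibrium, Player A's expected payoff equals the payoff from either row against (2/7, 5/7). Using Hawk: (2/7) + 6(5/7) = 32/7.

32/7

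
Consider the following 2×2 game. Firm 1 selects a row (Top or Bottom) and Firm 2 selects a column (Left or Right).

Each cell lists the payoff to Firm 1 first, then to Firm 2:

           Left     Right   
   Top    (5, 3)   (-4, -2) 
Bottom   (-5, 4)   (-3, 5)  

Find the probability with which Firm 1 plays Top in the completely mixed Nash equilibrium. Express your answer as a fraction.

Let r be the probability that Firm 1 plays Top. In a completely mixed equilibrium, Firm 2 must be indifferent between Left and Right.
Firm 2's expected payoff from Left is 3r + 4(1−r); from Right it is −2r + 5(1−r).
Setting these equal: −r + 4 = −7r + 5, so r = 1/6.

1/6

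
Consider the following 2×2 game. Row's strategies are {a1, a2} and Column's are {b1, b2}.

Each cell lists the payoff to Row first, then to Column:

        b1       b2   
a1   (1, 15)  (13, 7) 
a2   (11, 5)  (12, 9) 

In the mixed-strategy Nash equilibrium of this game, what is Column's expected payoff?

25/3

First find p, the probability Row plays a1, from Column's indifference between b1 and b2: 15p + 5(1−p) = 7p + 9(1−p), giving p = 1/3.
Since Column is indifferent in equilibrium, Column's expected payoff equals the payoff from either column against (1/3, 2/3). Using b1: 15(1/3) + 5(2/3) = 25/3.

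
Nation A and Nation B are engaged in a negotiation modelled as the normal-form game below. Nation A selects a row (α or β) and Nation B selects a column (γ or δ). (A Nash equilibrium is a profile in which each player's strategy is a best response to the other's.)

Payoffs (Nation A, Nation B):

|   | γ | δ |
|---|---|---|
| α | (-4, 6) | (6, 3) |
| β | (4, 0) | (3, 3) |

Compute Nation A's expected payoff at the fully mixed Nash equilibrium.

First find q, the probability Nation B plays γ, from Nation A's indifference between α and β: −4q + 6(1−q) = 4q + 3(1−q), giving q = 3/11.
Since Nation A is indifferent in equilibrium, Nation A's expected payoff equals the payoff from either row against (3/11, 8/11). Using α: −4(3/11) + 6(8/11) = 36/11.

36/11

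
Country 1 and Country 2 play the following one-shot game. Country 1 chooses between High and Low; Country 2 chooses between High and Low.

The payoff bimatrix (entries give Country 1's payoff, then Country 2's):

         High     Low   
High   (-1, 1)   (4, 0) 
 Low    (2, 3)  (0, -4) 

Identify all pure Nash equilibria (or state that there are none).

(High, High): Country 1 prefers Low (2 > -1) — not an equilibrium.
(High, Low): Country 2 prefers High (1 > 0) — not an equilibrium.
(Low, High): Country 1 gets 2 ≥ -1 from High, and Country 2 gets 3 ≥ -4 from Low — Nash equilibrium.
(Low, Low): Country 1 prefers High (4 > 0); Country 2 prefers High (3 > -4) — not an equilibrium.

(Low, High)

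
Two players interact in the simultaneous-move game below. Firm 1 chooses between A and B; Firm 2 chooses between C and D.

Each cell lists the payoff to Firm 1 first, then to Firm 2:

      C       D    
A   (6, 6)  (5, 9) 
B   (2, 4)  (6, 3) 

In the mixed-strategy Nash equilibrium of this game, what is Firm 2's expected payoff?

First find x, the probability Firm 1 plays A, from Firm 2's indifference between C and D: 6x + 4(1−x) = 9x + 3(1−x), giving x = 1/4.
Since Firm 2 is indifferent in equilibrium, Firm 2's expected payoff equals the payoff from either column against (1/4, 3/4). Using C: 6(1/4) + 4(3/4) = 9/2.

9/2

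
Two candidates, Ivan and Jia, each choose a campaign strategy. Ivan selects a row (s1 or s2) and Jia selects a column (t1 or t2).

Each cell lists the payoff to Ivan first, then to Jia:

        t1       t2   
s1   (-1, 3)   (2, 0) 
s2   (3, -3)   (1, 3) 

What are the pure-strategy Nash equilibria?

(s1, t1): Ivan prefers s2 (3 > -1) — not an equilibrium.
(s1, t2): Jia prefers t1 (3 > 0) — not an equilibrium.
(s2, t1): Jia prefers t2 (3 > -3) — not an equilibrium.
(s2, t2): Ivan prefers s1 (2 > 1) — not an equilibrium.

none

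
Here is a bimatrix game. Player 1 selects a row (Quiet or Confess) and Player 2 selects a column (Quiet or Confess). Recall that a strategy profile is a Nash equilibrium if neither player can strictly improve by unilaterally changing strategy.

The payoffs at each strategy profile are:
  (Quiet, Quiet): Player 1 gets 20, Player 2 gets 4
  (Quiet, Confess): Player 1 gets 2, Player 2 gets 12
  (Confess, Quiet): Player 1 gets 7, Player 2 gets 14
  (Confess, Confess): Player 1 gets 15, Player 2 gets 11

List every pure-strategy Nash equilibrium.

none

(Quiet, Quiet): Player 2 prefers Confess (12 > 4) — not an equilibrium.
(Quiet, Confess): Player 1 prefers Confess (15 > 2) — not an equilibrium.
(Confess, Quiet): Player 1 prefers Quiet (20 > 7) — not an equilibrium.
(Confess, Confess): Player 2 prefers Quiet (14 > 11) — not an equilibrium.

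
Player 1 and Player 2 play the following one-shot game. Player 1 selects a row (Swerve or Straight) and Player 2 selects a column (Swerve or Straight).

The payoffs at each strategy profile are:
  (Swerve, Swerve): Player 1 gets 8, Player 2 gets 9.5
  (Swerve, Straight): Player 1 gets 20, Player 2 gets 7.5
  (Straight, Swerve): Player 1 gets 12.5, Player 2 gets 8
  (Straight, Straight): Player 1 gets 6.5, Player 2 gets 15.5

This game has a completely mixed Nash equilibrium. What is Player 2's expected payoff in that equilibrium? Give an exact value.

First find p, the probability Player 1 plays Swerve, from Player 2's indifference between Swerve and Straight: 9.5p + 8(1−p) = 7.5p + 15.5(1−p), giving p = 15/19.
Since Player 2 is indifferent in equilibrium, Player 2's expected payoff equals the payoff from either column against (15/19, 4/19). Using Swerve: 9.5(15/19) + 8(4/19) = 349/38.

349/38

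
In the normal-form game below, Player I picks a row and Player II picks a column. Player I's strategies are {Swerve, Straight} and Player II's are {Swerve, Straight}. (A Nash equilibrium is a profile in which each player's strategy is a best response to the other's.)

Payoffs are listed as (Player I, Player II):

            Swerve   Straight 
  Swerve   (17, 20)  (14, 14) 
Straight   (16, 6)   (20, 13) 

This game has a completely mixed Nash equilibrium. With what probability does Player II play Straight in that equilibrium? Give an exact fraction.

Let c be the probability that Player II plays Swerve. In a completely mixed equilibrium, Player I must be indifferent between Swerve and Straight.
Player I's expected payoff from Swerve is 17c + 14(1−c); from Straight it is 16c + 20(1−c).
Setting these equal: 3c + 14 = −4c + 20, so c = 6/7.
Therefore Player II plays Straight with probability 1 − 6/7 = 1/7.

1/7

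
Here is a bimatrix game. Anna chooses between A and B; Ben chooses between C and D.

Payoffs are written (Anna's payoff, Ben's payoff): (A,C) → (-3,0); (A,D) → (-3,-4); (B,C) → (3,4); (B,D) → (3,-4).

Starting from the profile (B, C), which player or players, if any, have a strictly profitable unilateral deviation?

Neither

Anna at (B, C) earns 3; deviating to A yields -3 — not better.
Ben earns 4; deviating to D yields -4 — not better.
Neither player can strictly improve; the profile is a Nash equilibrium.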